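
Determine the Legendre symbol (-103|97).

1

Pull out -1: (-103|97) = (-1|97)·(103|97). Since 97 ≡ 1 (mod 4), (-1|97) = +1. Now have (103|97).
Reduce the numerator: 103 ≡ 6 (mod 97), so (103|97) = (6|97).
Factor out 2: 6 = 2·3. Since 97 ≡ 1 (mod 8), (2|97) = +1. Now have (3|97).
97 ≡ 1 (mod 4), so quadratic reciprocity gives (3|97) = (97|3). Reduce: 97 ≡ 1 (mod 3). Now have (1|3).
(1|3) = 1. Collecting the sign factors: 1.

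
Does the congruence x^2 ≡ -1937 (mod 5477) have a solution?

yes

(-1937/5477)
  = (3540/5477)    [-1937 ≡ 3540 mod 5477]
  = (885/5477)    [5477 ≡ 5 mod 8 ⇒ (2/5477)^2 = +1]
  = (5477/885)    [QR: 885 ≡ 1 mod 4, sign kept]
  = (167/885)    [5477 ≡ 167 mod 885]
  = (885/167)    [QR: 885 ≡ 1 mod 4, sign kept]
  = (50/167)    [885 ≡ 50 mod 167]
  = (25/167)    [167 ≡ 7 mod 8 ⇒ (2/167) = +1]
  = (167/25)    [QR: 25 ≡ 1 mod 4, sign kept]
  = (17/25)    [167 ≡ 17 mod 25]
  = (25/17)    [QR: 17 ≡ 1 mod 4, sign kept]
  = (8/17)    [25 ≡ 8 mod 17]
  = (1/17)    [17 ≡ 1 mod 8 ⇒ (2/17)^3 = +1]
  = 1    [(1/17) = 1]
The Legendre symbol is 1, so x^2 ≡ -1937 (mod 5477) has solution.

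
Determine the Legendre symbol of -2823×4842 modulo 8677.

-1

By multiplicativity, (-2823·4842|8677) = (-2823|8677)·(4842|8677).
First factor (-2823|8677):
Reduce the numerator: -2823 ≡ 5854 (mod 8677), so (-2823|8677) = (5854|8677).
Factor out 2: 5854 = 2·2927. Since 8677 ≡ 5 (mod 8), (2|8677) = -1. Now have -(2927|8677).
8677 ≡ 1 (mod 4), so quadratic reciprocity gives (2927|8677) = (8677|2927). Reduce: 8677 ≡ 2823 (mod 2927). Now have -(2823|2927).
Both 2823 ≡ 3 and 2927 ≡ 3 (mod 4), so reciprocity gives (2823|2927) = -(2927|2823). Reduce: 2927 ≡ 104 (mod 2823). Now have (104|2823).
Factor out 2: 104 = 2^3·13. Since 2823 ≡ 7 (mod 8), (2|2823) = +1, and (2|2823)^3 = +1. Now have (13|2823).
13 ≡ 1 (mod 4), so quadratic reciprocity gives (13|2823) = (2823|13). Reduce: 2823 ≡ 2 (mod 13). Now have (2|13).
Factor out 2: 2 = 2. Since 13 ≡ 5 (mod 8), (2|13) = -1. Now have -(1|13).
(1|13) = 1. Collecting the sign factors: -1.
Second factor (4842|8677):
Factor out 2: 4842 = 2·2421. Since 8677 ≡ 5 (mod 8), (2|8677) = -1. Now have -(2421|8677).
2421 ≡ 1 (mod 4), so quadratic reciprocity gives (2421|8677) = (8677|2421). Reduce: 8677 ≡ 1414 (mod 2421). Now have -(1414|2421).
Factor out 2: 1414 = 2·707. Since 2421 ≡ 5 (mod 8), (2|2421) = -1. Now have (707|2421).
2421 ≡ 1 (mod 4), so quadratic reciprocity gives (707|2421) = (2421|707). Reduce: 2421 ≡ 300 (mod 707). Now have (300|707).
Factor out 2: 300 = 2^2·75. Since 707 ≡ 3 (mod 8), (2|707) = -1, and (2|707)^2 = +1. Now have (75|707).
Both 75 ≡ 3 and 707 ≡ 3 (mod 4), so reciprocity gives (75|707) = -(707|75). Reduce: 707 ≡ 32 (mod 75). Now have -(32|75).
Factor out 2: 32 = 2^5. Since 75 ≡ 3 (mod 8), (2|75) = -1, and (2|75)^5 = -1. Now have (1|75).
(1|75) = 1. Collecting the sign factors: 1.
Product: (-1)·(1) = -1.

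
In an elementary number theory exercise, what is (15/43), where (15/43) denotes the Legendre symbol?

1

Both 15 ≡ 3 and 43 ≡ 3 (mod 4), so reciprocity gives (15/43) = -(43/15). Reduce: 43 ≡ 13 (mod 15). Now have -(13/15).
13 ≡ 1 (mod 4), so quadratic reciprocity gives (13/15) = (15/13). Reduce: 15 ≡ 2 (mod 13). Now have -(2/13).
Factor out 2: 2 = 2. Since 13 ≡ 5 (mod 8), (2/13) = -1. Now have (1/13).
(1/13) = 1. Collecting the sign factors: 1.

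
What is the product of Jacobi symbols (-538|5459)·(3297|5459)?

By multiplicativity, (-538·3297|5459) = (-538|5459)·(3297|5459).
First factor (-538|5459):
Reduce the numerator: -538 ≡ 4921 (mod 5459), so (-538|5459) = (4921|5459).
4921 ≡ 1 (mod 4), so quadratic reciprocity gives (4921|5459) = (5459|4921). Reduce: 5459 ≡ 538 (mod 4921). Now have (538|4921).
Factor out 2: 538 = 2·269. Since 4921 ≡ 1 (mod 8), (2|4921) = +1. Now have (269|4921).
269 ≡ 1 (mod 4), so quadratic reciprocity gives (269|4921) = (4921|269). Reduce: 4921 ≡ 79 (mod 269). Now have (79|269).
269 ≡ 1 (mod 4), so quadratic reciprocity gives (79|269) = (269|79). Reduce: 269 ≡ 32 (mod 79). Now have (32|79).
Factor out 2: 32 = 2^5. Since 79 ≡ 7 (mod 8), (2|79) = +1, and (2|79)^5 = +1. Now have (1|79).
(1|79) = 1. Collecting the sign factors: 1.
Second factor (3297|5459):
3297 ≡ 1 (mod 4), so quadratic reciprocity gives (3297|5459) = (5459|3297). Reduce: 5459 ≡ 2162 (mod 3297). Now have (2162|3297).
Factor out 2: 2162 = 2·1081. Since 3297 ≡ 1 (mod 8), (2|3297) = +1. Now have (1081|3297).
1081 ≡ 1 (mod 4), so quadratic reciprocity gives (1081|3297) = (3297|1081). Reduce: 3297 ≡ 54 (mod 1081). Now have (54|1081).
Factor out 2: 54 = 2·27. Since 1081 ≡ 1 (mod 8), (2|1081) = +1. Now have (27|1081).
1081 ≡ 1 (mod 4), so quadratic reciprocity gives (27|1081) = (1081|27). Reduce: 1081 ≡ 1 (mod 27). Now have (1|27).
(1|27) = 1. Collecting the sign factors: 1.
Product: (1)·(1) = 1.

1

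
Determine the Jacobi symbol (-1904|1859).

(-1904|1859)
  = -(1904|1859)    [1859 ≡ 3 mod 4 ⇒ (-1|1859) = -1]
  = -(45|1859)    [1904 ≡ 45 mod 1859]
  = -(1859|45)    [QR: 45 ≡ 1 mod 4, sign kept]
  = -(14|45)    [1859 ≡ 14 mod 45]
  = (7|45)    [45 ≡ 5 mod 8 ⇒ (2|45) = -1]
  = (45|7)    [QR: 45 ≡ 1 mod 4, sign kept]
  = (3|7)    [45 ≡ 3 mod 7]
  = -(7|3)    [QR: both ≡ 3 mod 4, sign flips]
  = -(1|3)    [7 ≡ 1 mod 3]
  = -1    [(1|3) = 1]

-1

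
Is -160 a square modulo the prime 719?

no

Pull out -1: (-160/719) = (-1/719)·(160/719). Since 719 ≡ 3 (mod 4), (-1/719) = -1. Now have -(160/719).
Factor out 2: 160 = 2^5·5. Since 719 ≡ 7 (mod 8), (2/719) = +1, and (2/719)^5 = +1. Now have -(5/719).
5 ≡ 1 (mod 4), so quadratic reciprocity gives (5/719) = (719/5). Reduce: 719 ≡ 4 (mod 5). Now have -(4/5).
Factor out 2: 4 = 2^2. Since 5 ≡ 5 (mod 8), (2/5) = -1, and (2/5)^2 = +1. Now have -(1/5).
(1/5) = 1. Collecting the sign factors: -1.
The Legendre symbol is -1, so x^2 ≡ -160 (mod 719) has no solution.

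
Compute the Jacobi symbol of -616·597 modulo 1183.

By multiplicativity, (-616·597/1183) = (-616/1183)·(597/1183).
First factor (-616/1183):
Reduce the numerator: -616 ≡ 567 (mod 1183), so (-616/1183) = (567/1183).
Both 567 ≡ 3 and 1183 ≡ 3 (mod 4), so reciprocity gives (567/1183) = -(1183/567). Reduce: 1183 ≡ 49 (mod 567). Now have -(49/567).
49 ≡ 1 (mod 4), so quadratic reciprocity gives (49/567) = (567/49). Reduce: 567 ≡ 28 (mod 49). Now have -(28/49).
Factor out 2: 28 = 2^2·7. Since 49 ≡ 1 (mod 8), (2/49) = +1, and (2/49)^2 = +1. Now have -(7/49).
49 ≡ 1 (mod 4), so quadratic reciprocity gives (7/49) = (49/7). Reduce: 49 ≡ 0 (mod 7). Now have -(0/7).
The numerator is now 0 with denominator 7 > 1: the symbol is 0.
Second factor (597/1183):
597 ≡ 1 (mod 4), so quadratic reciprocity gives (597/1183) = (1183/597). Reduce: 1183 ≡ 586 (mod 597). Now have (586/597).
Factor out 2: 586 = 2·293. Since 597 ≡ 5 (mod 8), (2/597) = -1. Now have -(293/597).
293 ≡ 1 (mod 4), so quadratic reciprocity gives (293/597) = (597/293). Reduce: 597 ≡ 11 (mod 293). Now have -(11/293).
293 ≡ 1 (mod 4), so quadratic reciprocity gives (11/293) = (293/11). Reduce: 293 ≡ 7 (mod 11). Now have -(7/11).
Both 7 ≡ 3 and 11 ≡ 3 (mod 4), so reciprocity gives (7/11) = -(11/7). Reduce: 11 ≡ 4 (mod 7). Now have (4/7).
Factor out 2: 4 = 2^2. Since 7 ≡ 7 (mod 8), (2/7) = +1, and (2/7)^2 = +1. Now have (1/7).
(1/7) = 1. Collecting the sign factors: 1.
Product: (0)·(1) = 0.

0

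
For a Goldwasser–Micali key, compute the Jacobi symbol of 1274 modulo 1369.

Factor out 2: 1274 = 2·637. Since 1369 ≡ 1 (mod 8), (2/1369) = +1. Now have (637/1369).
637 ≡ 1 (mod 4), so quadratic reciprocity gives (637/1369) = (1369/637). Reduce: 1369 ≡ 95 (mod 637). Now have (95/637).
637 ≡ 1 (mod 4), so quadratic reciprocity gives (95/637) = (637/95). Reduce: 637 ≡ 67 (mod 95). Now have (67/95).
Both 67 ≡ 3 and 95 ≡ 3 (mod 4), so reciprocity gives (67/95) = -(95/67). Reduce: 95 ≡ 28 (mod 67). Now have -(28/67).
Factor out 2: 28 = 2^2·7. Since 67 ≡ 3 (mod 8), (2/67) = -1, and (2/67)^2 = +1. Now have -(7/67).
Both 7 ≡ 3 and 67 ≡ 3 (mod 4), so reciprocity gives (7/67) = -(67/7). Reduce: 67 ≡ 4 (mod 7). Now have (4/7).
Factor out 2: 4 = 2^2. Since 7 ≡ 7 (mod 8), (2/7) = +1, and (2/7)^2 = +1. Now have (1/7).
(1/7) = 1. Collecting the sign factors: 1.

1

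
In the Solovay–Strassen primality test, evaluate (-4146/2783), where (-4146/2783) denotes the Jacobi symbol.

(-4146/2783)
  = -(4146/2783)    [2783 ≡ 3 mod 4 ⇒ (-1/2783) = -1]
  = -(1363/2783)    [4146 ≡ 1363 mod 2783]
  = (2783/1363)    [QR: both ≡ 3 mod 4, sign flips]
  = (57/1363)    [2783 ≡ 57 mod 1363]
  = (1363/57)    [QR: 57 ≡ 1 mod 4, sign kept]
  = (52/57)    [1363 ≡ 52 mod 57]
  = (13/57)    [57 ≡ 1 mod 8 ⇒ (2/57)^2 = +1]
  = (57/13)    [QR: 13 ≡ 1 mod 4, sign kept]
  = (5/13)    [57 ≡ 5 mod 13]
  = (13/5)    [QR: 5 ≡ 1 mod 4, sign kept]
  = (3/5)    [13 ≡ 3 mod 5]
  = (5/3)    [QR: 5 ≡ 1 mod 4, sign kept]
  = (2/3)    [5 ≡ 2 mod 3]
  = -(1/3)    [3 ≡ 3 mod 8 ⇒ (2/3) = -1]
  = -1    [(1/3) = 1]

-1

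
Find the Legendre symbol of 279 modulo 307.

-1

Both 279 ≡ 3 and 307 ≡ 3 (mod 4), so reciprocity gives (279/307) = -(307/279). Reduce: 307 ≡ 28 (mod 279). Now have -(28/279).
Factor out 2: 28 = 2^2·7. Since 279 ≡ 7 (mod 8), (2/279) = +1, and (2/279)^2 = +1. Now have -(7/279).
Both 7 ≡ 3 and 279 ≡ 3 (mod 4), so reciprocity gives (7/279) = -(279/7). Reduce: 279 ≡ 6 (mod 7). Now have (6/7).
Factor out 2: 6 = 2·3. Since 7 ≡ 7 (mod 8), (2/7) = +1. Now have (3/7).
Both 3 ≡ 3 and 7 ≡ 3 (mod 4), so reciprocity gives (3/7) = -(7/3). Reduce: 7 ≡ 1 (mod 3). Now have -(1/3).
(1/3) = 1. Collecting the sign factors: -1.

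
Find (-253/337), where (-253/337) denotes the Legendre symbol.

1

(-253/337)
  = (253/337)    [337 ≡ 1 mod 4 ⇒ (-1/337) = +1]
  = (337/253)    [QR: 253 ≡ 1 mod 4, sign kept]
  = (84/253)    [337 ≡ 84 mod 253]
  = (21/253)    [253 ≡ 5 mod 8 ⇒ (2/253)^2 = +1]
  = (253/21)    [QR: 21 ≡ 1 mod 4, sign kept]
  = (1/21)    [253 ≡ 1 mod 21]
  = 1    [(1/21) = 1]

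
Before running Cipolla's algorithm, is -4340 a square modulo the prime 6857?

(-4340|6857)
  = (4340|6857)    [6857 ≡ 1 mod 4 ⇒ (-1|6857) = +1]
  = (1085|6857)    [6857 ≡ 1 mod 8 ⇒ (2|6857)^2 = +1]
  = (6857|1085)    [QR: 1085 ≡ 1 mod 4, sign kept]
  = (347|1085)    [6857 ≡ 347 mod 1085]
  = (1085|347)    [QR: 1085 ≡ 1 mod 4, sign kept]
  = (44|347)    [1085 ≡ 44 mod 347]
  = (11|347)    [347 ≡ 3 mod 8 ⇒ (2|347)^2 = +1]
  = -(347|11)    [QR: both ≡ 3 mod 4, sign flips]
  = -(6|11)    [347 ≡ 6 mod 11]
  = (3|11)    [11 ≡ 3 mod 8 ⇒ (2|11) = -1]
  = -(11|3)    [QR: both ≡ 3 mod 4, sign flips]
  = -(2|3)    [11 ≡ 2 mod 3]
  = (1|3)    [3 ≡ 3 mod 8 ⇒ (2|3) = -1]
  = 1    [(1|3) = 1]
The Legendre symbol is 1, so x^2 ≡ -4340 (mod 6857) has solution.

yes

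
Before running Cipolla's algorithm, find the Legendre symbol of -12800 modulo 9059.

1

Pull out -1: (-12800 / 9059) = (-1 / 9059)·(12800 / 9059). Since 9059 ≡ 3 (mod 4), (-1 / 9059) = -1. Now have -(12800 / 9059).
Reduce the numerator: 12800 ≡ 3741 (mod 9059), so (12800 / 9059) = (3741 / 9059).
3741 ≡ 1 (mod 4), so quadratic reciprocity gives (3741 / 9059) = (9059 / 3741). Reduce: 9059 ≡ 1577 (mod 3741). Now have -(1577 / 3741).
1577 ≡ 1 (mod 4), so quadratic reciprocity gives (1577 / 3741) = (3741 / 1577). Reduce: 3741 ≡ 587 (mod 1577). Now have -(587 / 1577).
1577 ≡ 1 (mod 4), so quadratic reciprocity gives (587 / 1577) = (1577 / 587). Reduce: 1577 ≡ 403 (mod 587). Now have -(403 / 587).
Both 403 ≡ 3 and 587 ≡ 3 (mod 4), so reciprocity gives (403 / 587) = -(587 / 403). Reduce: 587 ≡ 184 (mod 403). Now have (184 / 403).
Factor out 2: 184 = 2^3·23. Since 403 ≡ 3 (mod 8), (2 / 403) = -1, and (2 / 403)^3 = -1. Now have -(23 / 403).
Both 23 ≡ 3 and 403 ≡ 3 (mod 4), so reciprocity gives (23 / 403) = -(403 / 23). Reduce: 403 ≡ 12 (mod 23). Now have (12 / 23).
Factor out 2: 12 = 2^2·3. Since 23 ≡ 7 (mod 8), (2 / 23) = +1, and (2 / 23)^2 = +1. Now have (3 / 23).
Both 3 ≡ 3 and 23 ≡ 3 (mod 4), so reciprocity gives (3 / 23) = -(23 / 3). Reduce: 23 ≡ 2 (mod 3). Now have -(2 / 3).
Factor out 2: 2 = 2. Since 3 ≡ 3 (mod 8), (2 / 3) = -1. Now have (1 / 3).
(1 / 3) = 1. Collecting the sign factors: 1.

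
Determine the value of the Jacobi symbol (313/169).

1

Reduce the numerator: 313 ≡ 144 (mod 169), so (313/169) = (144/169).
Factor out 2: 144 = 2^4·9. Since 169 ≡ 1 (mod 8), (2/169) = +1, and (2/169)^4 = +1. Now have (9/169).
9 ≡ 1 (mod 4), so quadratic reciprocity gives (9/169) = (169/9). Reduce: 169 ≡ 7 (mod 9). Now have (7/9).
9 ≡ 1 (mod 4), so quadratic reciprocity gives (7/9) = (9/7). Reduce: 9 ≡ 2 (mod 7). Now have (2/7).
Factor out 2: 2 = 2. Since 7 ≡ 7 (mod 8), (2/7) = +1. Now have (1/7).
(1/7) = 1. Collecting the sign factors: 1.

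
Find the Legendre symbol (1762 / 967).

1

Reduce the numerator: 1762 ≡ 795 (mod 967), so (1762 / 967) = (795 / 967).
Both 795 ≡ 3 and 967 ≡ 3 (mod 4), so reciprocity gives (795 / 967) = -(967 / 795). Reduce: 967 ≡ 172 (mod 795). Now have -(172 / 795).
Factor out 2: 172 = 2^2·43. Since 795 ≡ 3 (mod 8), (2 / 795) = -1, and (2 / 795)^2 = +1. Now have -(43 / 795).
Both 43 ≡ 3 and 795 ≡ 3 (mod 4), so reciprocity gives (43 / 795) = -(795 / 43). Reduce: 795 ≡ 21 (mod 43). Now have (21 / 43).
21 ≡ 1 (mod 4), so quadratic reciprocity gives (21 / 43) = (43 / 21). Reduce: 43 ≡ 1 (mod 21). Now have (1 / 21).
(1 / 21) = 1. Collecting the sign factors: 1.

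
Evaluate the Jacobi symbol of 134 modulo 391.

-1

Factor out 2: 134 = 2·67. Since 391 ≡ 7 (mod 8), (2 / 391) = +1. Now have (67 / 391).
Both 67 ≡ 3 and 391 ≡ 3 (mod 4), so reciprocity gives (67 / 391) = -(391 / 67). Reduce: 391 ≡ 56 (mod 67). Now have -(56 / 67).
Factor out 2: 56 = 2^3·7. Since 67 ≡ 3 (mod 8), (2 / 67) = -1, and (2 / 67)^3 = -1. Now have (7 / 67).
Both 7 ≡ 3 and 67 ≡ 3 (mod 4), so reciprocity gives (7 / 67) = -(67 / 7). Reduce: 67 ≡ 4 (mod 7). Now have -(4 / 7).
Factor out 2: 4 = 2^2. Since 7 ≡ 7 (mod 8), (2 / 7) = +1, and (2 / 7)^2 = +1. Now have -(1 / 7).
(1 / 7) = 1. Collecting the sign factors: -1.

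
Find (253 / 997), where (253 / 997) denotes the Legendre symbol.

-1

(253 / 997)
  = (997 / 253)    [QR: 253 ≡ 1 mod 4, sign kept]
  = (238 / 253)    [997 ≡ 238 mod 253]
  = -(119 / 253)    [253 ≡ 5 mod 8 ⇒ (2 / 253) = -1]
  = -(253 / 119)    [QR: 253 ≡ 1 mod 4, sign kept]
  = -(15 / 119)    [253 ≡ 15 mod 119]
  = (119 / 15)    [QR: both ≡ 3 mod 4, sign flips]
  = (14 / 15)    [119 ≡ 14 mod 15]
  = (7 / 15)    [15 ≡ 7 mod 8 ⇒ (2 / 15) = +1]
  = -(15 / 7)    [QR: both ≡ 3 mod 4, sign flips]
  = -(1 / 7)    [15 ≡ 1 mod 7]
  = -1    [(1 / 7) = 1]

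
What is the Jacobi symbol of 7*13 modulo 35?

By multiplicativity, (7·13|35) = (7|35)·(13|35).
First factor (7|35):
Both 7 ≡ 3 and 35 ≡ 3 (mod 4), so reciprocity gives (7|35) = -(35|7). Reduce: 35 ≡ 0 (mod 7). Now have -(0|7).
The numerator is now 0 with denominator 7 > 1: the symbol is 0.
Second factor (13|35):
13 ≡ 1 (mod 4), so quadratic reciprocity gives (13|35) = (35|13). Reduce: 35 ≡ 9 (mod 13). Now have (9|13).
9 ≡ 1 (mod 4), so quadratic reciprocity gives (9|13) = (13|9). Reduce: 13 ≡ 4 (mod 9). Now have (4|9).
Factor out 2: 4 = 2^2. Since 9 ≡ 1 (mod 8), (2|9) = +1, and (2|9)^2 = +1. Now have (1|9).
(1|9) = 1. Collecting the sign factors: 1.
Product: (0)·(1) = 0.

0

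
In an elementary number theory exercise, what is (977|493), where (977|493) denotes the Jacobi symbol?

1

(977|493)
  = (484|493)    [977 ≡ 484 mod 493]
  = (121|493)    [493 ≡ 5 mod 8 ⇒ (2|493)^2 = +1]
  = (493|121)    [QR: 121 ≡ 1 mod 4, sign kept]
  = (9|121)    [493 ≡ 9 mod 121]
  = (121|9)    [QR: 9 ≡ 1 mod 4, sign kept]
  = (4|9)    [121 ≡ 4 mod 9]
  = (1|9)    [9 ≡ 1 mod 8 ⇒ (2|9)^2 = +1]
  = 1    [(1|9) = 1]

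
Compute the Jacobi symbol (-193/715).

(-193/715)
  = -(193/715)    [715 ≡ 3 mod 4 ⇒ (-1/715) = -1]
  = -(715/193)    [QR: 193 ≡ 1 mod 4, sign kept]
  = -(136/193)    [715 ≡ 136 mod 193]
  = -(17/193)    [193 ≡ 1 mod 8 ⇒ (2/193)^3 = +1]
  = -(193/17)    [QR: 17 ≡ 1 mod 4, sign kept]
  = -(6/17)    [193 ≡ 6 mod 17]
  = -(3/17)    [17 ≡ 1 mod 8 ⇒ (2/17) = +1]
  = -(17/3)    [QR: 17 ≡ 1 mod 4, sign kept]
  = -(2/3)    [17 ≡ 2 mod 3]
  = (1/3)    [3 ≡ 3 mod 8 ⇒ (2/3) = -1]
  = 1    [(1/3) = 1]

1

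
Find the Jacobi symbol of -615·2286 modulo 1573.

-1

By multiplicativity, (-615·2286 / 1573) = (-615 / 1573)·(2286 / 1573).
First factor (-615 / 1573):
Pull out -1: (-615 / 1573) = (-1 / 1573)·(615 / 1573). Since 1573 ≡ 1 (mod 4), (-1 / 1573) = +1. Now have (615 / 1573).
1573 ≡ 1 (mod 4), so quadratic reciprocity gives (615 / 1573) = (1573 / 615). Reduce: 1573 ≡ 343 (mod 615). Now have (343 / 615).
Both 343 ≡ 3 and 615 ≡ 3 (mod 4), so reciprocity gives (343 / 615) = -(615 / 343). Reduce: 615 ≡ 272 (mod 343). Now have -(272 / 343).
Factor out 2: 272 = 2^4·17. Since 343 ≡ 7 (mod 8), (2 / 343) = +1, and (2 / 343)^4 = +1. Now have -(17 / 343).
17 ≡ 1 (mod 4), so quadratic reciprocity gives (17 / 343) = (343 / 17). Reduce: 343 ≡ 3 (mod 17). Now have -(3 / 17).
17 ≡ 1 (mod 4), so quadratic reciprocity gives (3 / 17) = (17 / 3). Reduce: 17 ≡ 2 (mod 3). Now have -(2 / 3).
Factor out 2: 2 = 2. Since 3 ≡ 3 (mod 8), (2 / 3) = -1. Now have (1 / 3).
(1 / 3) = 1. Collecting the sign factors: 1.
Second factor (2286 / 1573):
Reduce the numerator: 2286 ≡ 713 (mod 1573), so (2286 / 1573) = (713 / 1573).
713 ≡ 1 (mod 4), so quadratic reciprocity gives (713 / 1573) = (1573 / 713). Reduce: 1573 ≡ 147 (mod 713). Now have (147 / 713).
713 ≡ 1 (mod 4), so quadratic reciprocity gives (147 / 713) = (713 / 147). Reduce: 713 ≡ 125 (mod 147). Now have (125 / 147).
125 ≡ 1 (mod 4), so quadratic reciprocity gives (125 / 147) = (147 / 125). Reduce: 147 ≡ 22 (mod 125). Now have (22 / 125).
Factor out 2: 22 = 2·11. Since 125 ≡ 5 (mod 8), (2 / 125) = -1. Now have -(11 / 125).
125 ≡ 1 (mod 4), so quadratic reciprocity gives (11 / 125) = (125 / 11). Reduce: 125 ≡ 4 (mod 11). Now have -(4 / 11).
Factor out 2: 4 = 2^2. Since 11 ≡ 3 (mod 8), (2 / 11) = -1, and (2 / 11)^2 = +1. Now have -(1 / 11).
(1 / 11) = 1. Collecting the sign factors: -1.
Product: (1)·(-1) = -1.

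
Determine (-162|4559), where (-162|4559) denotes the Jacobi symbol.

Pull out -1: (-162|4559) = (-1|4559)·(162|4559). Since 4559 ≡ 3 (mod 4), (-1|4559) = -1. Now have -(162|4559).
Factor out 2: 162 = 2·81. Since 4559 ≡ 7 (mod 8), (2|4559) = +1. Now have -(81|4559).
81 ≡ 1 (mod 4), so quadratic reciprocity gives (81|4559) = (4559|81). Reduce: 4559 ≡ 23 (mod 81). Now have -(23|81).
81 ≡ 1 (mod 4), so quadratic reciprocity gives (23|81) = (81|23). Reduce: 81 ≡ 12 (mod 23). Now have -(12|23).
Factor out 2: 12 = 2^2·3. Since 23 ≡ 7 (mod 8), (2|23) = +1, and (2|23)^2 = +1. Now have -(3|23).
Both 3 ≡ 3 and 23 ≡ 3 (mod 4), so reciprocity gives (3|23) = -(23|3). Reduce: 23 ≡ 2 (mod 3). Now have (2|3).
Factor out 2: 2 = 2. Since 3 ≡ 3 (mod 8), (2|3) = -1. Now have -(1|3).
(1|3) = 1. Collecting the sign factors: -1.

-1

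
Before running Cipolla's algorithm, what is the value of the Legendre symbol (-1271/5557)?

Pull out -1: (-1271/5557) = (-1/5557)·(1271/5557). Since 5557 ≡ 1 (mod 4), (-1/5557) = +1. Now have (1271/5557).
5557 ≡ 1 (mod 4), so quadratic reciprocity gives (1271/5557) = (5557/1271). Reduce: 5557 ≡ 473 (mod 1271). Now have (473/1271).
473 ≡ 1 (mod 4), so quadratic reciprocity gives (473/1271) = (1271/473). Reduce: 1271 ≡ 325 (mod 473). Now have (325/473).
325 ≡ 1 (mod 4), so quadratic reciprocity gives (325/473) = (473/325). Reduce: 473 ≡ 148 (mod 325). Now have (148/325).
Factor out 2: 148 = 2^2·37. Since 325 ≡ 5 (mod 8), (2/325) = -1, and (2/325)^2 = +1. Now have (37/325).
37 ≡ 1 (mod 4), so quadratic reciprocity gives (37/325) = (325/37). Reduce: 325 ≡ 29 (mod 37). Now have (29/37).
29 ≡ 1 (mod 4), so quadratic reciprocity gives (29/37) = (37/29). Reduce: 37 ≡ 8 (mod 29). Now have (8/29).
Factor out 2: 8 = 2^3. Since 29 ≡ 5 (mod 8), (2/29) = -1, and (2/29)^3 = -1. Now have -(1/29).
(1/29) = 1. Collecting the sign factors: -1.

-1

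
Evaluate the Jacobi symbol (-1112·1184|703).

0

By multiplicativity, (-1112·1184|703) = (-1112|703)·(1184|703).
First factor (-1112|703):
Pull out -1: (-1112|703) = (-1|703)·(1112|703). Since 703 ≡ 3 (mod 4), (-1|703) = -1. Now have -(1112|703).
Reduce the numerator: 1112 ≡ 409 (mod 703), so (1112|703) = (409|703).
409 ≡ 1 (mod 4), so quadratic reciprocity gives (409|703) = (703|409). Reduce: 703 ≡ 294 (mod 409). Now have -(294|409).
Factor out 2: 294 = 2·147. Since 409 ≡ 1 (mod 8), (2|409) = +1. Now have -(147|409).
409 ≡ 1 (mod 4), so quadratic reciprocity gives (147|409) = (409|147). Reduce: 409 ≡ 115 (mod 147). Now have -(115|147).
Both 115 ≡ 3 and 147 ≡ 3 (mod 4), so reciprocity gives (115|147) = -(147|115). Reduce: 147 ≡ 32 (mod 115). Now have (32|115).
Factor out 2: 32 = 2^5. Since 115 ≡ 3 (mod 8), (2|115) = -1, and (2|115)^5 = -1. Now have -(1|115).
(1|115) = 1. Collecting the sign factors: -1.
Second factor (1184|703):
Reduce the numerator: 1184 ≡ 481 (mod 703), so (1184|703) = (481|703).
481 ≡ 1 (mod 4), so quadratic reciprocity gives (481|703) = (703|481). Reduce: 703 ≡ 222 (mod 481). Now have (222|481).
Factor out 2: 222 = 2·111. Since 481 ≡ 1 (mod 8), (2|481) = +1. Now have (111|481).
481 ≡ 1 (mod 4), so quadratic reciprocity gives (111|481) = (481|111). Reduce: 481 ≡ 37 (mod 111). Now have (37|111).
37 ≡ 1 (mod 4), so quadratic reciprocity gives (37|111) = (111|37). Reduce: 111 ≡ 0 (mod 37). Now have (0|37).
The numerator is now 0 with denominator 37 > 1: the symbol is 0.
Product: (-1)·(0) = 0.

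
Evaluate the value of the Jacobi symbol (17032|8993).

Reduce the numerator: 17032 ≡ 8039 (mod 8993), so (17032|8993) = (8039|8993).
8993 ≡ 1 (mod 4), so quadratic reciprocity gives (8039|8993) = (8993|8039). Reduce: 8993 ≡ 954 (mod 8039). Now have (954|8039).
Factor out 2: 954 = 2·477. Since 8039 ≡ 7 (mod 8), (2|8039) = +1. Now have (477|8039).
477 ≡ 1 (mod 4), so quadratic reciprocity gives (477|8039) = (8039|477). Reduce: 8039 ≡ 407 (mod 477). Now have (407|477).
477 ≡ 1 (mod 4), so quadratic reciprocity gives (407|477) = (477|407). Reduce: 477 ≡ 70 (mod 407). Now have (70|407).
Factor out 2: 70 = 2·35. Since 407 ≡ 7 (mod 8), (2|407) = +1. Now have (35|407).
Both 35 ≡ 3 and 407 ≡ 3 (mod 4), so reciprocity gives (35|407) = -(407|35). Reduce: 407 ≡ 22 (mod 35). Now have -(22|35).
Factor out 2: 22 = 2·11. Since 35 ≡ 3 (mod 8), (2|35) = -1. Now have (11|35).
Both 11 ≡ 3 and 35 ≡ 3 (mod 4), so reciprocity gives (11|35) = -(35|11). Reduce: 35 ≡ 2 (mod 11). Now have -(2|11).
Factor out 2: 2 = 2. Since 11 ≡ 3 (mod 8), (2|11) = -1. Now have (1|11).
(1|11) = 1. Collecting the sign factors: 1.

1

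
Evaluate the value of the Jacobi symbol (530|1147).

-1

Factor out 2: 530 = 2·265. Since 1147 ≡ 3 (mod 8), (2|1147) = -1. Now have -(265|1147).
265 ≡ 1 (mod 4), so quadratic reciprocity gives (265|1147) = (1147|265). Reduce: 1147 ≡ 87 (mod 265). Now have -(87|265).
265 ≡ 1 (mod 4), so quadratic reciprocity gives (87|265) = (265|87). Reduce: 265 ≡ 4 (mod 87). Now have -(4|87).
Factor out 2: 4 = 2^2. Since 87 ≡ 7 (mod 8), (2|87) = +1, and (2|87)^2 = +1. Now have -(1|87).
(1|87) = 1. Collecting the sign factors: -1.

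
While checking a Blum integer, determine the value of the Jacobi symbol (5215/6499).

(5215/6499)
  = -(6499/5215)    [QR: both ≡ 3 mod 4, sign flips]
  = -(1284/5215)    [6499 ≡ 1284 mod 5215]
  = -(321/5215)    [5215 ≡ 7 mod 8 ⇒ (2/5215)^2 = +1]
  = -(5215/321)    [QR: 321 ≡ 1 mod 4, sign kept]
  = -(79/321)    [5215 ≡ 79 mod 321]
  = -(321/79)    [QR: 321 ≡ 1 mod 4, sign kept]
  = -(5/79)    [321 ≡ 5 mod 79]
  = -(79/5)    [QR: 5 ≡ 1 mod 4, sign kept]
  = -(4/5)    [79 ≡ 4 mod 5]
  = -(1/5)    [5 ≡ 5 mod 8 ⇒ (2/5)^2 = +1]
  = -1    [(1/5) = 1]

-1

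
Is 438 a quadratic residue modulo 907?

(438|907)
  = -(219|907)    [907 ≡ 3 mod 8 ⇒ (2|907) = -1]
  = (907|219)    [QR: both ≡ 3 mod 4, sign flips]
  = (31|219)    [907 ≡ 31 mod 219]
  = -(219|31)    [QR: both ≡ 3 mod 4, sign flips]
  = -(2|31)    [219 ≡ 2 mod 31]
  = -(1|31)    [31 ≡ 7 mod 8 ⇒ (2|31) = +1]
  = -1    [(1|31) = 1]
(438|907) = -1, and 907 is prime, so 438 is not a quadratic residue mod 907.

no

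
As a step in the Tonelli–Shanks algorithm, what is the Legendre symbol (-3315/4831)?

Pull out -1: (-3315/4831) = (-1/4831)·(3315/4831). Since 4831 ≡ 3 (mod 4), (-1/4831) = -1. Now have -(3315/4831).
Both 3315 ≡ 3 and 4831 ≡ 3 (mod 4), so reciprocity gives (3315/4831) = -(4831/3315). Reduce: 4831 ≡ 1516 (mod 3315). Now have (1516/3315).
Factor out 2: 1516 = 2^2·379. Since 3315 ≡ 3 (mod 8), (2/3315) = -1, and (2/3315)^2 = +1. Now have (379/3315).
Both 379 ≡ 3 and 3315 ≡ 3 (mod 4), so reciprocity gives (379/3315) = -(3315/379). Reduce: 3315 ≡ 283 (mod 379). Now have -(283/379).
Both 283 ≡ 3 and 379 ≡ 3 (mod 4), so reciprocity gives (283/379) = -(379/283). Reduce: 379 ≡ 96 (mod 283). Now have (96/283).
Factor out 2: 96 = 2^5·3. Since 283 ≡ 3 (mod 8), (2/283) = -1, and (2/283)^5 = -1. Now have -(3/283).
Both 3 ≡ 3 and 283 ≡ 3 (mod 4), so reciprocity gives (3/283) = -(283/3). Reduce: 283 ≡ 1 (mod 3). Now have (1/3).
(1/3) = 1. Collecting the sign factors: 1.

1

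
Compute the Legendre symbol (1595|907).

(1595|907)
  = (688|907)    [1595 ≡ 688 mod 907]
  = (43|907)    [907 ≡ 3 mod 8 ⇒ (2|907)^4 = +1]
  = -(907|43)    [QR: both ≡ 3 mod 4, sign flips]
  = -(4|43)    [907 ≡ 4 mod 43]
  = -(1|43)    [43 ≡ 3 mod 8 ⇒ (2|43)^2 = +1]
  = -1    [(1|43) = 1]

-1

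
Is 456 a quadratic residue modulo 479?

(456|479)
  = (57|479)    [479 ≡ 7 mod 8 ⇒ (2|479)^3 = +1]
  = (479|57)    [QR: 57 ≡ 1 mod 4, sign kept]
  = (23|57)    [479 ≡ 23 mod 57]
  = (57|23)    [QR: 57 ≡ 1 mod 4, sign kept]
  = (11|23)    [57 ≡ 11 mod 23]
  = -(23|11)    [QR: both ≡ 3 mod 4, sign flips]
  = -(1|11)    [23 ≡ 1 mod 11]
  = -1    [(1|11) = 1]
The Legendre symbol is -1, so x^2 ≡ 456 (mod 479) has no solution.

no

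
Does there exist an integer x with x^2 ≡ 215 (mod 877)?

(215/877)
  = (877/215)    [QR: 877 ≡ 1 mod 4, sign kept]
  = (17/215)    [877 ≡ 17 mod 215]
  = (215/17)    [QR: 17 ≡ 1 mod 4, sign kept]
  = (11/17)    [215 ≡ 11 mod 17]
  = (17/11)    [QR: 17 ≡ 1 mod 4, sign kept]
  = (6/11)    [17 ≡ 6 mod 11]
  = -(3/11)    [11 ≡ 3 mod 8 ⇒ (2/11) = -1]
  = (11/3)    [QR: both ≡ 3 mod 4, sign flips]
  = (2/3)    [11 ≡ 2 mod 3]
  = -(1/3)    [3 ≡ 3 mod 8 ⇒ (2/3) = -1]
  = -1    [(1/3) = 1]
The Legendre symbol is -1, so x^2 ≡ 215 (mod 877) has no solution.

no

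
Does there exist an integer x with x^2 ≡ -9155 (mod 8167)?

yes

(-9155|8167)
  = (7179|8167)    [-9155 ≡ 7179 mod 8167]
  = -(8167|7179)    [QR: both ≡ 3 mod 4, sign flips]
  = -(988|7179)    [8167 ≡ 988 mod 7179]
  = -(247|7179)    [7179 ≡ 3 mod 8 ⇒ (2|7179)^2 = +1]
  = (7179|247)    [QR: both ≡ 3 mod 4, sign flips]
  = (16|247)    [7179 ≡ 16 mod 247]
  = (1|247)    [247 ≡ 7 mod 8 ⇒ (2|247)^4 = +1]
  = 1    [(1|247) = 1]
The Legendre symbol is 1, so x^2 ≡ -9155 (mod 8167) has solution.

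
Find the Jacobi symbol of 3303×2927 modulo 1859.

1

By multiplicativity, (3303·2927 / 1859) = (3303 / 1859)·(2927 / 1859).
First factor (3303 / 1859):
Reduce the numerator: 3303 ≡ 1444 (mod 1859), so (3303 / 1859) = (1444 / 1859).
Factor out 2: 1444 = 2^2·361. Since 1859 ≡ 3 (mod 8), (2 / 1859) = -1, and (2 / 1859)^2 = +1. Now have (361 / 1859).
361 ≡ 1 (mod 4), so quadratic reciprocity gives (361 / 1859) = (1859 / 361). Reduce: 1859 ≡ 54 (mod 361). Now have (54 / 361).
Factor out 2: 54 = 2·27. Since 361 ≡ 1 (mod 8), (2 / 361) = +1. Now have (27 / 361).
361 ≡ 1 (mod 4), so quadratic reciprocity gives (27 / 361) = (361 / 27). Reduce: 361 ≡ 10 (mod 27). Now have (10 / 27).
Factor out 2: 10 = 2·5. Since 27 ≡ 3 (mod 8), (2 / 27) = -1. Now have -(5 / 27).
5 ≡ 1 (mod 4), so quadratic reciprocity gives (5 / 27) = (27 / 5). Reduce: 27 ≡ 2 (mod 5). Now have -(2 / 5).
Factor out 2: 2 = 2. Since 5 ≡ 5 (mod 8), (2 / 5) = -1. Now have (1 / 5).
(1 / 5) = 1. Collecting the sign factors: 1.
Second factor (2927 / 1859):
Reduce the numerator: 2927 ≡ 1068 (mod 1859), so (2927 / 1859) = (1068 / 1859).
Factor out 2: 1068 = 2^2·267. Since 1859 ≡ 3 (mod 8), (2 / 1859) = -1, and (2 / 1859)^2 = +1. Now have (267 / 1859).
Both 267 ≡ 3 and 1859 ≡ 3 (mod 4), so reciprocity gives (267 / 1859) = -(1859 / 267). Reduce: 1859 ≡ 257 (mod 267). Now have -(257 / 267).
257 ≡ 1 (mod 4), so quadratic reciprocity gives (257 / 267) = (267 / 257). Reduce: 267 ≡ 10 (mod 257). Now have -(10 / 257).
Factor out 2: 10 = 2·5. Since 257 ≡ 1 (mod 8), (2 / 257) = +1. Now have -(5 / 257).
5 ≡ 1 (mod 4), so quadratic reciprocity gives (5 / 257) = (257 / 5). Reduce: 257 ≡ 2 (mod 5). Now have -(2 / 5).
Factor out 2: 2 = 2. Since 5 ≡ 5 (mod 8), (2 / 5) = -1. Now have (1 / 5).
(1 / 5) = 1. Collecting the sign factors: 1.
Product: (1)·(1) = 1.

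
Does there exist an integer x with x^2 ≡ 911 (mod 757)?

no

(911/757)
  = (154/757)    [911 ≡ 154 mod 757]
  = -(77/757)    [757 ≡ 5 mod 8 ⇒ (2/757) = -1]
  = -(757/77)    [QR: 77 ≡ 1 mod 4, sign kept]
  = -(64/77)    [757 ≡ 64 mod 77]
  = -(1/77)    [77 ≡ 5 mod 8 ⇒ (2/77)^6 = +1]
  = -1    [(1/77) = 1]
The Legendre symbol is -1, so x^2 ≡ 911 (mod 757) has no solution.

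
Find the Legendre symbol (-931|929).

1

(-931|929)
  = (931|929)    [929 ≡ 1 mod 4 ⇒ (-1|929) = +1]
  = (2|929)    [931 ≡ 2 mod 929]
  = (1|929)    [929 ≡ 1 mod 8 ⇒ (2|929) = +1]
  = 1    [(1|929) = 1]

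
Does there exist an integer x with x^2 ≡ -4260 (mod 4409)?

yes

Pull out -1: (-4260|4409) = (-1|4409)·(4260|4409). Since 4409 ≡ 1 (mod 4), (-1|4409) = +1. Now have (4260|4409).
Factor out 2: 4260 = 2^2·1065. Since 4409 ≡ 1 (mod 8), (2|4409) = +1, and (2|4409)^2 = +1. Now have (1065|4409).
1065 ≡ 1 (mod 4), so quadratic reciprocity gives (1065|4409) = (4409|1065). Reduce: 4409 ≡ 149 (mod 1065). Now have (149|1065).
149 ≡ 1 (mod 4), so quadratic reciprocity gives (149|1065) = (1065|149). Reduce: 1065 ≡ 22 (mod 149). Now have (22|149).
Factor out 2: 22 = 2·11. Since 149 ≡ 5 (mod 8), (2|149) = -1. Now have -(11|149).
149 ≡ 1 (mod 4), so quadratic reciprocity gives (11|149) = (149|11). Reduce: 149 ≡ 6 (mod 11). Now have -(6|11).
Factor out 2: 6 = 2·3. Since 11 ≡ 3 (mod 8), (2|11) = -1. Now have (3|11).
Both 3 ≡ 3 and 11 ≡ 3 (mod 4), so reciprocity gives (3|11) = -(11|3). Reduce: 11 ≡ 2 (mod 3). Now have -(2|3).
Factor out 2: 2 = 2. Since 3 ≡ 3 (mod 8), (2|3) = -1. Now have (1|3).
(1|3) = 1. Collecting the sign factors: 1.
(-4260|4409) = 1, and 4409 is prime, so -4260 is a quadratic residue mod 4409.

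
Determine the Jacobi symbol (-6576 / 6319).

(-6576 / 6319)
  = (6062 / 6319)    [-6576 ≡ 6062 mod 6319]
  = (3031 / 6319)    [6319 ≡ 7 mod 8 ⇒ (2 / 6319) = +1]
  = -(6319 / 3031)    [QR: both ≡ 3 mod 4, sign flips]
  = -(257 / 3031)    [6319 ≡ 257 mod 3031]
  = -(3031 / 257)    [QR: 257 ≡ 1 mod 4, sign kept]
  = -(204 / 257)    [3031 ≡ 204 mod 257]
  = -(51 / 257)    [257 ≡ 1 mod 8 ⇒ (2 / 257)^2 = +1]
  = -(257 / 51)    [QR: 257 ≡ 1 mod 4, sign kept]
  = -(2 / 51)    [257 ≡ 2 mod 51]
  = (1 / 51)    [51 ≡ 3 mod 8 ⇒ (2 / 51) = -1]
  = 1    [(1 / 51) = 1]

1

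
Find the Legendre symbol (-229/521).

-1

(-229/521)
  = (292/521)    [-229 ≡ 292 mod 521]
  = (73/521)    [521 ≡ 1 mod 8 ⇒ (2/521)^2 = +1]
  = (521/73)    [QR: 73 ≡ 1 mod 4, sign kept]
  = (10/73)    [521 ≡ 10 mod 73]
  = (5/73)    [73 ≡ 1 mod 8 ⇒ (2/73) = +1]
  = (73/5)    [QR: 5 ≡ 1 mod 4, sign kept]
  = (3/5)    [73 ≡ 3 mod 5]
  = (5/3)    [QR: 5 ≡ 1 mod 4, sign kept]
  = (2/3)    [5 ≡ 2 mod 3]
  = -(1/3)    [3 ≡ 3 mod 8 ⇒ (2/3) = -1]
  = -1    [(1/3) = 1]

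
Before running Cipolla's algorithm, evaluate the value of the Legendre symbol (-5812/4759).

-1

(-5812/4759)
  = (3706/4759)    [-5812 ≡ 3706 mod 4759]
  = (1853/4759)    [4759 ≡ 7 mod 8 ⇒ (2/4759) = +1]
  = (4759/1853)    [QR: 1853 ≡ 1 mod 4, sign kept]
  = (1053/1853)    [4759 ≡ 1053 mod 1853]
  = (1853/1053)    [QR: 1053 ≡ 1 mod 4, sign kept]
  = (800/1053)    [1853 ≡ 800 mod 1053]
  = -(25/1053)    [1053 ≡ 5 mod 8 ⇒ (2/1053)^5 = -1]
  = -(1053/25)    [QR: 25 ≡ 1 mod 4, sign kept]
  = -(3/25)    [1053 ≡ 3 mod 25]
  = -(25/3)    [QR: 25 ≡ 1 mod 4, sign kept]
  = -(1/3)    [25 ≡ 1 mod 3]
  = -1    [(1/3) = 1]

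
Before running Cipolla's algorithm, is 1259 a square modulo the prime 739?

yes

Reduce the numerator: 1259 ≡ 520 (mod 739), so (1259|739) = (520|739).
Factor out 2: 520 = 2^3·65. Since 739 ≡ 3 (mod 8), (2|739) = -1, and (2|739)^3 = -1. Now have -(65|739).
65 ≡ 1 (mod 4), so quadratic reciprocity gives (65|739) = (739|65). Reduce: 739 ≡ 24 (mod 65). Now have -(24|65).
Factor out 2: 24 = 2^3·3. Since 65 ≡ 1 (mod 8), (2|65) = +1, and (2|65)^3 = +1. Now have -(3|65).
65 ≡ 1 (mod 4), so quadratic reciprocity gives (3|65) = (65|3). Reduce: 65 ≡ 2 (mod 3). Now have -(2|3).
Factor out 2: 2 = 2. Since 3 ≡ 3 (mod 8), (2|3) = -1. Now have (1|3).
(1|3) = 1. Collecting the sign factors: 1.
The Legendre symbol is 1, so x^2 ≡ 1259 (mod 739) has solution.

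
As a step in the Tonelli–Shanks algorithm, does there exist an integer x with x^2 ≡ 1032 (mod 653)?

(1032|653)
  = (379|653)    [1032 ≡ 379 mod 653]
  = (653|379)    [QR: 653 ≡ 1 mod 4, sign kept]
  = (274|379)    [653 ≡ 274 mod 379]
  = -(137|379)    [379 ≡ 3 mod 8 ⇒ (2|379) = -1]
  = -(379|137)    [QR: 137 ≡ 1 mod 4, sign kept]
  = -(105|137)    [379 ≡ 105 mod 137]
  = -(137|105)    [QR: 105 ≡ 1 mod 4, sign kept]
  = -(32|105)    [137 ≡ 32 mod 105]
  = -(1|105)    [105 ≡ 1 mod 8 ⇒ (2|105)^5 = +1]
  = -1    [(1|105) = 1]
The Legendre symbol is -1, so x^2 ≡ 1032 (mod 653) has no solution.

no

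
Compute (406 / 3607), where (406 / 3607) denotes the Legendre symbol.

1

Factor out 2: 406 = 2·203. Since 3607 ≡ 7 (mod 8), (2 / 3607) = +1. Now have (203 / 3607).
Both 203 ≡ 3 and 3607 ≡ 3 (mod 4), so reciprocity gives (203 / 3607) = -(3607 / 203). Reduce: 3607 ≡ 156 (mod 203). Now have -(156 / 203).
Factor out 2: 156 = 2^2·39. Since 203 ≡ 3 (mod 8), (2 / 203) = -1, and (2 / 203)^2 = +1. Now have -(39 / 203).
Both 39 ≡ 3 and 203 ≡ 3 (mod 4), so reciprocity gives (39 / 203) = -(203 / 39). Reduce: 203 ≡ 8 (mod 39). Now have (8 / 39).
Factor out 2: 8 = 2^3. Since 39 ≡ 7 (mod 8), (2 / 39) = +1, and (2 / 39)^3 = +1. Now have (1 / 39).
(1 / 39) = 1. Collecting the sign factors: 1.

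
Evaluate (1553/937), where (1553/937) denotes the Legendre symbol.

1

Reduce the numerator: 1553 ≡ 616 (mod 937), so (1553/937) = (616/937).
Factor out 2: 616 = 2^3·77. Since 937 ≡ 1 (mod 8), (2/937) = +1, and (2/937)^3 = +1. Now have (77/937).
77 ≡ 1 (mod 4), so quadratic reciprocity gives (77/937) = (937/77). Reduce: 937 ≡ 13 (mod 77). Now have (13/77).
13 ≡ 1 (mod 4), so quadratic reciprocity gives (13/77) = (77/13). Reduce: 77 ≡ 12 (mod 13). Now have (12/13).
Factor out 2: 12 = 2^2·3. Since 13 ≡ 5 (mod 8), (2/13) = -1, and (2/13)^2 = +1. Now have (3/13).
13 ≡ 1 (mod 4), so quadratic reciprocity gives (3/13) = (13/3). Reduce: 13 ≡ 1 (mod 3). Now have (1/3).
(1/3) = 1. Collecting the sign factors: 1.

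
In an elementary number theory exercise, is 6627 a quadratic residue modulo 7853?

no

7853 ≡ 1 (mod 4), so quadratic reciprocity gives (6627/7853) = (7853/6627). Reduce: 7853 ≡ 1226 (mod 6627). Now have (1226/6627).
Factor out 2: 1226 = 2·613. Since 6627 ≡ 3 (mod 8), (2/6627) = -1. Now have -(613/6627).
613 ≡ 1 (mod 4), so quadratic reciprocity gives (613/6627) = (6627/613). Reduce: 6627 ≡ 497 (mod 613). Now have -(497/613).
497 ≡ 1 (mod 4), so quadratic reciprocity gives (497/613) = (613/497). Reduce: 613 ≡ 116 (mod 497). Now have -(116/497).
Factor out 2: 116 = 2^2·29. Since 497 ≡ 1 (mod 8), (2/497) = +1, and (2/497)^2 = +1. Now have -(29/497).
29 ≡ 1 (mod 4), so quadratic reciprocity gives (29/497) = (497/29). Reduce: 497 ≡ 4 (mod 29). Now have -(4/29).
Factor out 2: 4 = 2^2. Since 29 ≡ 5 (mod 8), (2/29) = -1, and (2/29)^2 = +1. Now have -(1/29).
(1/29) = 1. Collecting the sign factors: -1.
(6627/7853) = -1, and 7853 is prime, so 6627 is not a quadratic residue mod 7853.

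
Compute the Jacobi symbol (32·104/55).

By multiplicativity, (32·104/55) = (32/55)·(104/55).
First factor (32/55):
(32/55)
  = (1/55)    [55 ≡ 7 mod 8 ⇒ (2/55)^5 = +1]
  = 1    [(1/55) = 1]
Second factor (104/55):
(104/55)
  = (49/55)    [104 ≡ 49 mod 55]
  = (55/49)    [QR: 49 ≡ 1 mod 4, sign kept]
  = (6/49)    [55 ≡ 6 mod 49]
  = (3/49)    [49 ≡ 1 mod 8 ⇒ (2/49) = +1]
  = (49/3)    [QR: 49 ≡ 1 mod 4, sign kept]
  = (1/3)    [49 ≡ 1 mod 3]
  = 1    [(1/3) = 1]
Product: (1)·(1) = 1.

1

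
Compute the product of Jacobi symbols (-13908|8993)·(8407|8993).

1

By multiplicativity, (-13908·8407|8993) = (-13908|8993)·(8407|8993).
First factor (-13908|8993):
Pull out -1: (-13908|8993) = (-1|8993)·(13908|8993). Since 8993 ≡ 1 (mod 4), (-1|8993) = +1. Now have (13908|8993).
Reduce the numerator: 13908 ≡ 4915 (mod 8993), so (13908|8993) = (4915|8993).
8993 ≡ 1 (mod 4), so quadratic reciprocity gives (4915|8993) = (8993|4915). Reduce: 8993 ≡ 4078 (mod 4915). Now have (4078|4915).
Factor out 2: 4078 = 2·2039. Since 4915 ≡ 3 (mod 8), (2|4915) = -1. Now have -(2039|4915).
Both 2039 ≡ 3 and 4915 ≡ 3 (mod 4), so reciprocity gives (2039|4915) = -(4915|2039). Reduce: 4915 ≡ 837 (mod 2039). Now have (837|2039).
837 ≡ 1 (mod 4), so quadratic reciprocity gives (837|2039) = (2039|837). Reduce: 2039 ≡ 365 (mod 837). Now have (365|837).
365 ≡ 1 (mod 4), so quadratic reciprocity gives (365|837) = (837|365). Reduce: 837 ≡ 107 (mod 365). Now have (107|365).
365 ≡ 1 (mod 4), so quadratic reciprocity gives (107|365) = (365|107). Reduce: 365 ≡ 44 (mod 107). Now have (44|107).
Factor out 2: 44 = 2^2·11. Since 107 ≡ 3 (mod 8), (2|107) = -1, and (2|107)^2 = +1. Now have (11|107).
Both 11 ≡ 3 and 107 ≡ 3 (mod 4), so reciprocity gives (11|107) = -(107|11). Reduce: 107 ≡ 8 (mod 11). Now have -(8|11).
Factor out 2: 8 = 2^3. Since 11 ≡ 3 (mod 8), (2|11) = -1, and (2|11)^3 = -1. Now have (1|11).
(1|11) = 1. Collecting the sign factors: 1.
Second factor (8407|8993):
8993 ≡ 1 (mod 4), so quadratic reciprocity gives (8407|8993) = (8993|8407). Reduce: 8993 ≡ 586 (mod 8407). Now have (586|8407).
Factor out 2: 586 = 2·293. Since 8407 ≡ 7 (mod 8), (2|8407) = +1. Now have (293|8407).
293 ≡ 1 (mod 4), so quadratic reciprocity gives (293|8407) = (8407|293). Reduce: 8407 ≡ 203 (mod 293). Now have (203|293).
293 ≡ 1 (mod 4), so quadratic reciprocity gives (203|293) = (293|203). Reduce: 293 ≡ 90 (mod 203). Now have (90|203).
Factor out 2: 90 = 2·45. Since 203 ≡ 3 (mod 8), (2|203) = -1. Now have -(45|203).
45 ≡ 1 (mod 4), so quadratic reciprocity gives (45|203) = (203|45). Reduce: 203 ≡ 23 (mod 45). Now have -(23|45).
45 ≡ 1 (mod 4), so quadratic reciprocity gives (23|45) = (45|23). Reduce: 45 ≡ 22 (mod 23). Now have -(22|23).
Factor out 2: 22 = 2·11. Since 23 ≡ 7 (mod 8), (2|23) = +1. Now have -(11|23).
Both 11 ≡ 3 and 23 ≡ 3 (mod 4), so reciprocity gives (11|23) = -(23|11). Reduce: 23 ≡ 1 (mod 11). Now have (1|11).
(1|11) = 1. Collecting the sign factors: 1.
Product: (1)·(1) = 1.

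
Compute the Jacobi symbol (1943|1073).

0

Reduce the numerator: 1943 ≡ 870 (mod 1073), so (1943|1073) = (870|1073).
Factor out 2: 870 = 2·435. Since 1073 ≡ 1 (mod 8), (2|1073) = +1. Now have (435|1073).
1073 ≡ 1 (mod 4), so quadratic reciprocity gives (435|1073) = (1073|435). Reduce: 1073 ≡ 203 (mod 435). Now have (203|435).
Both 203 ≡ 3 and 435 ≡ 3 (mod 4), so reciprocity gives (203|435) = -(435|203). Reduce: 435 ≡ 29 (mod 203). Now have -(29|203).
29 ≡ 1 (mod 4), so quadratic reciprocity gives (29|203) = (203|29). Reduce: 203 ≡ 0 (mod 29). Now have -(0|29).
The numerator is now 0 with denominator 29 > 1: the symbol is 0.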